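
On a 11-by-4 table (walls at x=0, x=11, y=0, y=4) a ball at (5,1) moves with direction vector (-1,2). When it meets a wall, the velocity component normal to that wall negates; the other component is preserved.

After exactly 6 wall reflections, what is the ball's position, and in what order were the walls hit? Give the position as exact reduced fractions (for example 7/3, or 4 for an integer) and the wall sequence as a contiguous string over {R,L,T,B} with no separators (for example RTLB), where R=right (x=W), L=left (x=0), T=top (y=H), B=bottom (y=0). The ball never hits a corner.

1. t=3/2 → T at (7/2,4); v=(-1,-2)
2. t=2 → B at (3/2,0); v=(-1,2)
3. t=3/2 → L at (0,3); v=(1,2)
4. t=1/2 → T at (1/2,4); v=(1,-2)
5. t=2 → B at (5/2,0); v=(1,2)
6. t=2 → T at (9/2,4); v=(1,-2)

Final position: (9/2,4)
Wall sequence: TBLTBT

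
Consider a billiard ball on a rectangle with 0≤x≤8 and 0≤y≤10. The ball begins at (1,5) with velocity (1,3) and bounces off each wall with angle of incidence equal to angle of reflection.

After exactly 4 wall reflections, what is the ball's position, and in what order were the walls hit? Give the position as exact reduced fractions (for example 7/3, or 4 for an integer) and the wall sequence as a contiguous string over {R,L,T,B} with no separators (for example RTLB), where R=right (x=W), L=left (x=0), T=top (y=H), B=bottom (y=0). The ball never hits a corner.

1. t=5/3 → T at (8/3,10); v=(1,-3)
2. t=10/3 → B at (6,0); v=(1,3)
3. t=2 → R at (8,6); v=(-1,3)
4. t=4/3 → T at (20/3,10); v=(-1,-3)

Final position: (20/3,10)
Wall sequence: TBRT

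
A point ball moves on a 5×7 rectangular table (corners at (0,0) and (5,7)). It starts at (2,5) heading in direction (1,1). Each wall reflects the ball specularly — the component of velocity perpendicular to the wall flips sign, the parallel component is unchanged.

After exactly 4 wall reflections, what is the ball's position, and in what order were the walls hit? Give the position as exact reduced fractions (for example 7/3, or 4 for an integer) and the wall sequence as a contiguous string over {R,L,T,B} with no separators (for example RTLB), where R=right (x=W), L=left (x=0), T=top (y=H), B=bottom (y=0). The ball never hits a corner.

1. t=2 → T at (4,7); v=(1,-1)
2. t=1 → R at (5,6); v=(-1,-1)
3. t=5 → L at (0,1); v=(1,-1)
4. t=1 → B at (1,0); v=(1,1)

Final position: (1,0)
Wall sequence: TRLB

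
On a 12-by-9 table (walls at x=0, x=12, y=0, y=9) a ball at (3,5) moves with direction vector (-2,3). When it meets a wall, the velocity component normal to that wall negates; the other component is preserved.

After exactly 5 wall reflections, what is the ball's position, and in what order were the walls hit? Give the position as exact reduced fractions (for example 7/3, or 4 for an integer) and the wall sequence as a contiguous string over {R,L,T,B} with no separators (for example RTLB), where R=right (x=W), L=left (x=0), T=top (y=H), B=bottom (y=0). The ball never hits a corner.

1. t=4/3 → T at (1/3,9); v=(-2,-3)
2. t=1/6 → L at (0,17/2); v=(2,-3)
3. t=17/6 → B at (17/3,0); v=(2,3)
4. t=3 → T at (35/3,9); v=(2,-3)
5. t=1/6 → R at (12,17/2); v=(-2,-3)

Final position: (12,17/2)
Wall sequence: TLBTR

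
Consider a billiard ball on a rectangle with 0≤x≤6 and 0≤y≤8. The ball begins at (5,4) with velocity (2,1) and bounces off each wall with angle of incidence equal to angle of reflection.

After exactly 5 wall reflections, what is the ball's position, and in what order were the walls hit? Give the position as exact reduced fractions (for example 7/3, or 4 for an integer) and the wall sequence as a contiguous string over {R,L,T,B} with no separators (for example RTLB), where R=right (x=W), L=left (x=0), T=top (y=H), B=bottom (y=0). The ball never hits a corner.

1. t=1/2 → R at (6,9/2); v=(-2,1)
2. t=3 → L at (0,15/2); v=(2,1)
3. t=1/2 → T at (1,8); v=(2,-1)
4. t=5/2 → R at (6,11/2); v=(-2,-1)
5. t=3 → L at (0,5/2); v=(2,-1)

Final position: (0,5/2)
Wall sequence: RLTRL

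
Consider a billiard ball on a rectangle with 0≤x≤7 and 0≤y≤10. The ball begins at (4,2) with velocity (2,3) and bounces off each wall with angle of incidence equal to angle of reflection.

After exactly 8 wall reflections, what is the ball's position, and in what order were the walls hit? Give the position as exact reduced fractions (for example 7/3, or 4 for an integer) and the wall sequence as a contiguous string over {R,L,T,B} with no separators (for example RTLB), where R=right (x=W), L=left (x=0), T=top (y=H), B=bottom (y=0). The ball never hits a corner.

Final position: (4/3,0)
Wall sequence: RTLBRTLB

1. t=3/2 → R at (7,13/2); v=(-2,3)
2. t=7/6 → T at (14/3,10); v=(-2,-3)
3. t=7/3 → L at (0,3); v=(2,-3)
4. t=1 → B at (2,0); v=(2,3)
5. t=5/2 → R at (7,15/2); v=(-2,3)
6. t=5/6 → T at (16/3,10); v=(-2,-3)
7. t=8/3 → L at (0,2); v=(2,-3)
8. t=2/3 → B at (4/3,0); v=(2,3)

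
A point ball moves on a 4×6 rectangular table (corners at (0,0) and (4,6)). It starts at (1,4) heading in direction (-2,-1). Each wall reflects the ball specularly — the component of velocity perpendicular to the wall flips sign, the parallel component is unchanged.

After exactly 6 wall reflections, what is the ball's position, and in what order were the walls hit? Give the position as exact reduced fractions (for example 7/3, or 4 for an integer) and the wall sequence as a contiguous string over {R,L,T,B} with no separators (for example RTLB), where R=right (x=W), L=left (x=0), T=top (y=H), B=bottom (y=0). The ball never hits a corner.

1. t=1/2 → L at (0,7/2); v=(2,-1)
2. t=2 → R at (4,3/2); v=(-2,-1)
3. t=3/2 → B at (1,0); v=(-2,1)
4. t=1/2 → L at (0,1/2); v=(2,1)
5. t=2 → R at (4,5/2); v=(-2,1)
6. t=2 → L at (0,9/2); v=(2,1)

Final position: (0,9/2)
Wall sequence: LRBLRL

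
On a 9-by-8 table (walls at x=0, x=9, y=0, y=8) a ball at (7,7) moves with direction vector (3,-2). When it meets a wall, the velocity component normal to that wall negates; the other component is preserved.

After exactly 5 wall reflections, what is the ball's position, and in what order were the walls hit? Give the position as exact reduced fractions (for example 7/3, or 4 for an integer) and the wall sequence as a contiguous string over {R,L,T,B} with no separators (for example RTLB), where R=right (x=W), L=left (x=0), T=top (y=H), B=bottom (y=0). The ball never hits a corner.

1. t=2/3 → R at (9,17/3); v=(-3,-2)
2. t=17/6 → B at (1/2,0); v=(-3,2)
3. t=1/6 → L at (0,1/3); v=(3,2)
4. t=3 → R at (9,19/3); v=(-3,2)
5. t=5/6 → T at (13/2,8); v=(-3,-2)

Final position: (13/2,8)
Wall sequence: RBLRT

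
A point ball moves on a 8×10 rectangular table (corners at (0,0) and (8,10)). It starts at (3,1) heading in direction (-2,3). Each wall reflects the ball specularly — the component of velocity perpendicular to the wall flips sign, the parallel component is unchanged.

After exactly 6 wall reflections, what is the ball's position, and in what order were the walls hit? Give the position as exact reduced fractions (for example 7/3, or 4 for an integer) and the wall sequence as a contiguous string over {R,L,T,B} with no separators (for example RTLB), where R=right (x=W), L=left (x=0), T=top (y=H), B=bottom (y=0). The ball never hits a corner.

Final position: (1/3,10)
Wall sequence: LTRBLT

1. t=3/2 → L at (0,11/2); v=(2,3)
2. t=3/2 → T at (3,10); v=(2,-3)
3. t=5/2 → R at (8,5/2); v=(-2,-3)
4. t=5/6 → B at (19/3,0); v=(-2,3)
5. t=19/6 → L at (0,19/2); v=(2,3)
6. t=1/6 → T at (1/3,10); v=(2,-3)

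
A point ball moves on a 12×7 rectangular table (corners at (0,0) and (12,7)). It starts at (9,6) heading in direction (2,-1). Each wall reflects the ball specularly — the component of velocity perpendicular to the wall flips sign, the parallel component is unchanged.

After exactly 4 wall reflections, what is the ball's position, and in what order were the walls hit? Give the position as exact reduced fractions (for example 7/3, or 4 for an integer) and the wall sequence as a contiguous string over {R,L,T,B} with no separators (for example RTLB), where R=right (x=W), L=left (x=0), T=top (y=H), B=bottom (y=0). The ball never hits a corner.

1. t=3/2 → R at (12,9/2); v=(-2,-1)
2. t=9/2 → B at (3,0); v=(-2,1)
3. t=3/2 → L at (0,3/2); v=(2,1)
4. t=11/2 → T at (11,7); v=(2,-1)

Final position: (11,7)
Wall sequence: RBLT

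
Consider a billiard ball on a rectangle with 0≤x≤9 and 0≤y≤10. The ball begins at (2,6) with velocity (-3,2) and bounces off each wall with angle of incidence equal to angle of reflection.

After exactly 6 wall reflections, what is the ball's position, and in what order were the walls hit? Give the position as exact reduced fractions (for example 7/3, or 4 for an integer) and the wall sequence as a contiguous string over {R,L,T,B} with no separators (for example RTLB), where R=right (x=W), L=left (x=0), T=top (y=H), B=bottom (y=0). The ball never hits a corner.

1. t=2/3 → L at (0,22/3); v=(3,2)
2. t=4/3 → T at (4,10); v=(3,-2)
3. t=5/3 → R at (9,20/3); v=(-3,-2)
4. t=3 → L at (0,2/3); v=(3,-2)
5. t=1/3 → B at (1,0); v=(3,2)
6. t=8/3 → R at (9,16/3); v=(-3,2)

Final position: (9,16/3)
Wall sequence: LTRLBR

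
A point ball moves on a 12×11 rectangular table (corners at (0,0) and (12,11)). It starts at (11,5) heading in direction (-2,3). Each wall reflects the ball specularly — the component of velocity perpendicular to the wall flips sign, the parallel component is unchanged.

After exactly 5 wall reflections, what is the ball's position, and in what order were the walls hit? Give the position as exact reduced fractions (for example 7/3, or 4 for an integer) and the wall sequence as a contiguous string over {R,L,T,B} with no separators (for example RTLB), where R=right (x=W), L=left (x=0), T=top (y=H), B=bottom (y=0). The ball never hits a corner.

Final position: (12,9/2)
Wall sequence: TLBTR

1. t=2 → T at (7,11); v=(-2,-3)
2. t=7/2 → L at (0,1/2); v=(2,-3)
3. t=1/6 → B at (1/3,0); v=(2,3)
4. t=11/3 → T at (23/3,11); v=(2,-3)
5. t=13/6 → R at (12,9/2); v=(-2,-3)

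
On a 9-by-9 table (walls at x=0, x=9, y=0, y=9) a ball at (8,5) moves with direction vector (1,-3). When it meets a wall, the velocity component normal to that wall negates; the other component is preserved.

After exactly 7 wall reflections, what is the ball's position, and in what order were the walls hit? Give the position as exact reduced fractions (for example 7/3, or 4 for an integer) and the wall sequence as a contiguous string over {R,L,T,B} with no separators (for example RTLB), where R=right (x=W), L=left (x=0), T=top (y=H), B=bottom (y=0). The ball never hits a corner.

1. t=1 → R at (9,2); v=(-1,-3)
2. t=2/3 → B at (25/3,0); v=(-1,3)
3. t=3 → T at (16/3,9); v=(-1,-3)
4. t=3 → B at (7/3,0); v=(-1,3)
5. t=7/3 → L at (0,7); v=(1,3)
6. t=2/3 → T at (2/3,9); v=(1,-3)
7. t=3 → B at (11/3,0); v=(1,3)

Final position: (11/3,0)
Wall sequence: RBTBLTB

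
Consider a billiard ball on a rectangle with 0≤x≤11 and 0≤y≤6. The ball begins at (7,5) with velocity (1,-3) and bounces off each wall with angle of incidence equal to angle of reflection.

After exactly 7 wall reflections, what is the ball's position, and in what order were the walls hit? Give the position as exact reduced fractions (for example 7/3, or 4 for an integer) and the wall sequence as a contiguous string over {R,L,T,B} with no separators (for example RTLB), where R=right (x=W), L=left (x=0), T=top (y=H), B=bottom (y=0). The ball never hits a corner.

1. t=5/3 → B at (26/3,0); v=(1,3)
2. t=2 → T at (32/3,6); v=(1,-3)
3. t=1/3 → R at (11,5); v=(-1,-3)
4. t=5/3 → B at (28/3,0); v=(-1,3)
5. t=2 → T at (22/3,6); v=(-1,-3)
6. t=2 → B at (16/3,0); v=(-1,3)
7. t=2 → T at (10/3,6); v=(-1,-3)

Final position: (10/3,6)
Wall sequence: BTRBTBT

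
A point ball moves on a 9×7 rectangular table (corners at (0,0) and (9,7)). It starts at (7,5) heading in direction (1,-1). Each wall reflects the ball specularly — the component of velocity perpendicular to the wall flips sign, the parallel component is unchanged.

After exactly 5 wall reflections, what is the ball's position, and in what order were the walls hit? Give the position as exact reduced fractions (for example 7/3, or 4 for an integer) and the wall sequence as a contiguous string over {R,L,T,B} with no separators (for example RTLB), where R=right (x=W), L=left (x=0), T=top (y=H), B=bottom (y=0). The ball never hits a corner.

1. t=2 → R at (9,3); v=(-1,-1)
2. t=3 → B at (6,0); v=(-1,1)
3. t=6 → L at (0,6); v=(1,1)
4. t=1 → T at (1,7); v=(1,-1)
5. t=7 → B at (8,0); v=(1,1)

Final position: (8,0)
Wall sequence: RBLTB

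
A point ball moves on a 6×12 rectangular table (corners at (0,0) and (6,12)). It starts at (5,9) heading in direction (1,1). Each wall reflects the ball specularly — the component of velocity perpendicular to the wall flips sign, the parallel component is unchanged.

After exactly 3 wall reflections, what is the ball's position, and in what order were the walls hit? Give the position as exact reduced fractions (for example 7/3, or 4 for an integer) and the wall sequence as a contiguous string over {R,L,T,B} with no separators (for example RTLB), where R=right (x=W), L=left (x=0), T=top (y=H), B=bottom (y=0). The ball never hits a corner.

Final position: (0,8)
Wall sequence: RTL

1. t=1 → R at (6,10); v=(-1,1)
2. t=2 → T at (4,12); v=(-1,-1)
3. t=4 → L at (0,8); v=(1,-1)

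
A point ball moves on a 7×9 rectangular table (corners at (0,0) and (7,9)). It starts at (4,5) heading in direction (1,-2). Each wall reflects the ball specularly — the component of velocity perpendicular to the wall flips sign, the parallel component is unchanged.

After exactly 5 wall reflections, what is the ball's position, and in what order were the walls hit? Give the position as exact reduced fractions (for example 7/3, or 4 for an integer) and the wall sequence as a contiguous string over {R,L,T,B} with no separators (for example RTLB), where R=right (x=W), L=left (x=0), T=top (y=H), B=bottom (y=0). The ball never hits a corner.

1. t=5/2 → B at (13/2,0); v=(1,2)
2. t=1/2 → R at (7,1); v=(-1,2)
3. t=4 → T at (3,9); v=(-1,-2)
4. t=3 → L at (0,3); v=(1,-2)
5. t=3/2 → B at (3/2,0); v=(1,2)

Final position: (3/2,0)
Wall sequence: BRTLB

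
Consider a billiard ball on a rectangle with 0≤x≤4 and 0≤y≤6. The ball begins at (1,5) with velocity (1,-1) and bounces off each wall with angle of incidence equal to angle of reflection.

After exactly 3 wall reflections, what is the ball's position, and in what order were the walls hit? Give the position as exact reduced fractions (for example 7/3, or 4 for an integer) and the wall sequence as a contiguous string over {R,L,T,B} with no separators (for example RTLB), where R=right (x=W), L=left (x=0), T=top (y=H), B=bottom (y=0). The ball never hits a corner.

1. t=3 → R at (4,2); v=(-1,-1)
2. t=2 → B at (2,0); v=(-1,1)
3. t=2 → L at (0,2); v=(1,1)

Final position: (0,2)
Wall sequence: RBL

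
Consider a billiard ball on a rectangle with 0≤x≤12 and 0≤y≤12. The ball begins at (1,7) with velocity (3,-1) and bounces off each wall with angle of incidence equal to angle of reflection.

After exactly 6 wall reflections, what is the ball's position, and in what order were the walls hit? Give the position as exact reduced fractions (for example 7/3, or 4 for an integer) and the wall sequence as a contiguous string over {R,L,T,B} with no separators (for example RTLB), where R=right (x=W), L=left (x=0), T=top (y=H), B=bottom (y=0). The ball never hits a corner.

1. t=11/3 → R at (12,10/3); v=(-3,-1)
2. t=10/3 → B at (2,0); v=(-3,1)
3. t=2/3 → L at (0,2/3); v=(3,1)
4. t=4 → R at (12,14/3); v=(-3,1)
5. t=4 → L at (0,26/3); v=(3,1)
6. t=10/3 → T at (10,12); v=(3,-1)

Final position: (10,12)
Wall sequence: RBLRLT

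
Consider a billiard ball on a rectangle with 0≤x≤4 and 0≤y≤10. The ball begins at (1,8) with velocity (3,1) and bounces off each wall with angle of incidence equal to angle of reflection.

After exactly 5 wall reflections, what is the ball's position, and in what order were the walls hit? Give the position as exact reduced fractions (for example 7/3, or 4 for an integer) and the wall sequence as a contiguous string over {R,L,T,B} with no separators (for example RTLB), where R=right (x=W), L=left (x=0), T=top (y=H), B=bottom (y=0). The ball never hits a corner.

Final position: (0,7)
Wall sequence: RTLRL

1. t=1 → R at (4,9); v=(-3,1)
2. t=1 → T at (1,10); v=(-3,-1)
3. t=1/3 → L at (0,29/3); v=(3,-1)
4. t=4/3 → R at (4,25/3); v=(-3,-1)
5. t=4/3 → L at (0,7); v=(3,-1)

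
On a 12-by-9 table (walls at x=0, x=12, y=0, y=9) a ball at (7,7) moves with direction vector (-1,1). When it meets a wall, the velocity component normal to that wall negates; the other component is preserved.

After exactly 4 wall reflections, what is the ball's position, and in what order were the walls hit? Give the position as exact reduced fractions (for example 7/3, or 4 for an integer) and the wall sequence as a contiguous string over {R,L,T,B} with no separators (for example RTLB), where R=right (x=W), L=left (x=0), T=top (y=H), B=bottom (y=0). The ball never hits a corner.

Final position: (12,8)
Wall sequence: TLBR

1. t=2 → T at (5,9); v=(-1,-1)
2. t=5 → L at (0,4); v=(1,-1)
3. t=4 → B at (4,0); v=(1,1)
4. t=8 → R at (12,8); v=(-1,1)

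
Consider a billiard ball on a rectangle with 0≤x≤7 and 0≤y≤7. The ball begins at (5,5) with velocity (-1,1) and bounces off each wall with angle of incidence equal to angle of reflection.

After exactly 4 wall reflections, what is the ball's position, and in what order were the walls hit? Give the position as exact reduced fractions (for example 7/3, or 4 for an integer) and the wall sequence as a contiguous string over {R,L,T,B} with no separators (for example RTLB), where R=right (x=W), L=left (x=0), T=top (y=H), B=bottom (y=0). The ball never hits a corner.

1. t=2 → T at (3,7); v=(-1,-1)
2. t=3 → L at (0,4); v=(1,-1)
3. t=4 → B at (4,0); v=(1,1)
4. t=3 → R at (7,3); v=(-1,1)

Final position: (7,3)
Wall sequence: TLBR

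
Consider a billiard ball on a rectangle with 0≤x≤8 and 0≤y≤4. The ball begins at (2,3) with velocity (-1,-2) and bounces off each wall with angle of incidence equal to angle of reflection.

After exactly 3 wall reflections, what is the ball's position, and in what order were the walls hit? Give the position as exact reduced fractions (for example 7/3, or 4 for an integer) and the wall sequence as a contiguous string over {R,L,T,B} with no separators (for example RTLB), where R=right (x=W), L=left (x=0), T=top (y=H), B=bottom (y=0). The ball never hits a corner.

1. t=3/2 → B at (1/2,0); v=(-1,2)
2. t=1/2 → L at (0,1); v=(1,2)
3. t=3/2 → T at (3/2,4); v=(1,-2)

Final position: (3/2,4)
Wall sequence: BLT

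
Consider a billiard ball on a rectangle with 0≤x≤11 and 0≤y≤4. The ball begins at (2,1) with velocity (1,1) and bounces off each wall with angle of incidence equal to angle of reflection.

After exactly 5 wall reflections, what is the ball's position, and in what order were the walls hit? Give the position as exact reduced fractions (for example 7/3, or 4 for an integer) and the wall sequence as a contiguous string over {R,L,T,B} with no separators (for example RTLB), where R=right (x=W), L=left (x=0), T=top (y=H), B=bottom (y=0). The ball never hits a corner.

Final position: (5,0)
Wall sequence: TBRTB

1. t=3 → T at (5,4); v=(1,-1)
2. t=4 → B at (9,0); v=(1,1)
3. t=2 → R at (11,2); v=(-1,1)
4. t=2 → T at (9,4); v=(-1,-1)
5. t=4 → B at (5,0); v=(-1,1)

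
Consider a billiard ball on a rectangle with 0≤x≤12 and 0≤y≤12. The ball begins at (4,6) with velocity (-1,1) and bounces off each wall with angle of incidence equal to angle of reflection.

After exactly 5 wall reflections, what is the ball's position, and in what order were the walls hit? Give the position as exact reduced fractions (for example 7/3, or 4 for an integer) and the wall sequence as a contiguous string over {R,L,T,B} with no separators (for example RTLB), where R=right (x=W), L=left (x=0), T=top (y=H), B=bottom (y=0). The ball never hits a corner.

Final position: (0,10)
Wall sequence: LTRBL

1. t=4 → L at (0,10); v=(1,1)
2. t=2 → T at (2,12); v=(1,-1)
3. t=10 → R at (12,2); v=(-1,-1)
4. t=2 → B at (10,0); v=(-1,1)
5. t=10 → L at (0,10); v=(1,1)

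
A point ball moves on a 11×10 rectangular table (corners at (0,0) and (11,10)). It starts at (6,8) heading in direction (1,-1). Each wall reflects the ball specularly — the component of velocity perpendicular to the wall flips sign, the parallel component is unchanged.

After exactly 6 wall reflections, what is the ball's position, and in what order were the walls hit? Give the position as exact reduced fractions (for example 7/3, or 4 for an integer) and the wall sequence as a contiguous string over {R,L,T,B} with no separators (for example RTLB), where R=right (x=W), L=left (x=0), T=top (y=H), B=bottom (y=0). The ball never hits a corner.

Final position: (10,0)
Wall sequence: RBLTRB

1. t=5 → R at (11,3); v=(-1,-1)
2. t=3 → B at (8,0); v=(-1,1)
3. t=8 → L at (0,8); v=(1,1)
4. t=2 → T at (2,10); v=(1,-1)
5. t=9 → R at (11,1); v=(-1,-1)
6. t=1 → B at (10,0); v=(-1,1)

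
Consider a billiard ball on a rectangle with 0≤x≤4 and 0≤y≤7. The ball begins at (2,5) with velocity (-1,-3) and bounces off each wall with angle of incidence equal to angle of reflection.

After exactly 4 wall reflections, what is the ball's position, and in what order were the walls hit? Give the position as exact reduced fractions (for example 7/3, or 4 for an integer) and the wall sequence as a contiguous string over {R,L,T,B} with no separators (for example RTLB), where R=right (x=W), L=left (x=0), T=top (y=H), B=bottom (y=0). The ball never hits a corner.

Final position: (4,1)
Wall sequence: BLTR

1. t=5/3 → B at (1/3,0); v=(-1,3)
2. t=1/3 → L at (0,1); v=(1,3)
3. t=2 → T at (2,7); v=(1,-3)
4. t=2 → R at (4,1); v=(-1,-3)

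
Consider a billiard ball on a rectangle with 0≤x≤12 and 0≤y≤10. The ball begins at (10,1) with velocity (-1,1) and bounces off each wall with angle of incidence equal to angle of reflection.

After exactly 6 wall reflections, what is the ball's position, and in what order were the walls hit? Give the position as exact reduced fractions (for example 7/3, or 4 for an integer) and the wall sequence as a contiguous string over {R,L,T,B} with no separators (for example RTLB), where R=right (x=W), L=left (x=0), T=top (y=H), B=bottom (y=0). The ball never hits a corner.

1. t=9 → T at (1,10); v=(-1,-1)
2. t=1 → L at (0,9); v=(1,-1)
3. t=9 → B at (9,0); v=(1,1)
4. t=3 → R at (12,3); v=(-1,1)
5. t=7 → T at (5,10); v=(-1,-1)
6. t=5 → L at (0,5); v=(1,-1)

Final position: (0,5)
Wall sequence: TLBRTL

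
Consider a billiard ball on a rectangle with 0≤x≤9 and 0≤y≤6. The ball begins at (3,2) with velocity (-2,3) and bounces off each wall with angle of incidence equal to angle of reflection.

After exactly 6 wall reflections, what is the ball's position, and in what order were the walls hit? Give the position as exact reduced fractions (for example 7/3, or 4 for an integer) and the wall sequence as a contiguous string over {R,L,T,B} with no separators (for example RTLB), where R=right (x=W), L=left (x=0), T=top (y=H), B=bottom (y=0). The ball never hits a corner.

1. t=4/3 → T at (1/3,6); v=(-2,-3)
2. t=1/6 → L at (0,11/2); v=(2,-3)
3. t=11/6 → B at (11/3,0); v=(2,3)
4. t=2 → T at (23/3,6); v=(2,-3)
5. t=2/3 → R at (9,4); v=(-2,-3)
6. t=4/3 → B at (19/3,0); v=(-2,3)

Final position: (19/3,0)
Wall sequence: TLBTRB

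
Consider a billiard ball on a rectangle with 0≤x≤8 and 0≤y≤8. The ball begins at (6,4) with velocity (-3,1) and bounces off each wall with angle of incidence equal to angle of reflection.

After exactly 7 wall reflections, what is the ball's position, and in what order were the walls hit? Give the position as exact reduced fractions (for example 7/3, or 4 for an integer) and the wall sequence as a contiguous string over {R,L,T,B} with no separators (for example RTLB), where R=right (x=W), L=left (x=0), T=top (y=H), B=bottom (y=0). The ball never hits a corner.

1. t=2 → L at (0,6); v=(3,1)
2. t=2 → T at (6,8); v=(3,-1)
3. t=2/3 → R at (8,22/3); v=(-3,-1)
4. t=8/3 → L at (0,14/3); v=(3,-1)
5. t=8/3 → R at (8,2); v=(-3,-1)
6. t=2 → B at (2,0); v=(-3,1)
7. t=2/3 → L at (0,2/3); v=(3,1)

Final position: (0,2/3)
Wall sequence: LTRLRBL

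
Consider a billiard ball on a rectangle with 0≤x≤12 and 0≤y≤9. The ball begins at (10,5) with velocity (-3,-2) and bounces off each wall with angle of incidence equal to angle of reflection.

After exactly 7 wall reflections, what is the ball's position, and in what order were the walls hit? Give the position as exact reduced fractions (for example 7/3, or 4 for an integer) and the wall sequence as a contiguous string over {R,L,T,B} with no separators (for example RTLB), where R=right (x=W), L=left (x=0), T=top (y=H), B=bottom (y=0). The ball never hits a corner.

1. t=5/2 → B at (5/2,0); v=(-3,2)
2. t=5/6 → L at (0,5/3); v=(3,2)
3. t=11/3 → T at (11,9); v=(3,-2)
4. t=1/3 → R at (12,25/3); v=(-3,-2)
5. t=4 → L at (0,1/3); v=(3,-2)
6. t=1/6 → B at (1/2,0); v=(3,2)
7. t=23/6 → R at (12,23/3); v=(-3,2)

Final position: (12,23/3)
Wall sequence: BLTRLBR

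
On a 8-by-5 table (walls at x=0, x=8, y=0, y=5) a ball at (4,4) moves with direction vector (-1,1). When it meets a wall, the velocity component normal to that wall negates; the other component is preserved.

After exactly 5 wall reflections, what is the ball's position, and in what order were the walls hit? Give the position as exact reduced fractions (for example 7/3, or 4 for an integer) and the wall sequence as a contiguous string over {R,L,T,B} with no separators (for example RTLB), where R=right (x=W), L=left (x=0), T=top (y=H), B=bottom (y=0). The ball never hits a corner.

1. t=1 → T at (3,5); v=(-1,-1)
2. t=3 → L at (0,2); v=(1,-1)
3. t=2 → B at (2,0); v=(1,1)
4. t=5 → T at (7,5); v=(1,-1)
5. t=1 → R at (8,4); v=(-1,-1)

Final position: (8,4)
Wall sequence: TLBTR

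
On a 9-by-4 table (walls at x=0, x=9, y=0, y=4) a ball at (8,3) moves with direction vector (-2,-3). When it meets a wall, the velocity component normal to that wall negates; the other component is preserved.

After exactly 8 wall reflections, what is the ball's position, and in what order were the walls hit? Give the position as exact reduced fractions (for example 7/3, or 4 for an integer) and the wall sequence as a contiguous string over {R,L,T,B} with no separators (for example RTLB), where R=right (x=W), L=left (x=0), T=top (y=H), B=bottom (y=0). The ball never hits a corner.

1. t=1 → B at (6,0); v=(-2,3)
2. t=4/3 → T at (10/3,4); v=(-2,-3)
3. t=4/3 → B at (2/3,0); v=(-2,3)
4. t=1/3 → L at (0,1); v=(2,3)
5. t=1 → T at (2,4); v=(2,-3)
6. t=4/3 → B at (14/3,0); v=(2,3)
7. t=4/3 → T at (22/3,4); v=(2,-3)
8. t=5/6 → R at (9,3/2); v=(-2,-3)

Final position: (9,3/2)
Wall sequence: BTBLTBTR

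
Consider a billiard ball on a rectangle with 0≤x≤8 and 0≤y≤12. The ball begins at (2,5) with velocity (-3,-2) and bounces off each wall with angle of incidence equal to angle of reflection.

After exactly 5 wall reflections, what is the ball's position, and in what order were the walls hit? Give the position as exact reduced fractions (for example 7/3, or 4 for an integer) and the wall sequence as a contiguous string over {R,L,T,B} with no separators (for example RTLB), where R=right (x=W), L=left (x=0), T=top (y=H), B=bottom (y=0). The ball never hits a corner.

Final position: (15/2,12)
Wall sequence: LBRLT

1. t=2/3 → L at (0,11/3); v=(3,-2)
2. t=11/6 → B at (11/2,0); v=(3,2)
3. t=5/6 → R at (8,5/3); v=(-3,2)
4. t=8/3 → L at (0,7); v=(3,2)
5. t=5/2 → T at (15/2,12); v=(3,-2)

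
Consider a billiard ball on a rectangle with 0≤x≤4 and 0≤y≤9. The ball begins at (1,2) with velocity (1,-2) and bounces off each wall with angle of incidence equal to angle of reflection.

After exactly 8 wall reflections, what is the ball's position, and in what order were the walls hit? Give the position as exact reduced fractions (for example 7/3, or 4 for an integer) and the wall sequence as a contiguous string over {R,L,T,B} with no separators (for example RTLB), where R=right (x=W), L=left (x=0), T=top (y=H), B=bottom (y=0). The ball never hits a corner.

1. t=1 → B at (2,0); v=(1,2)
2. t=2 → R at (4,4); v=(-1,2)
3. t=5/2 → T at (3/2,9); v=(-1,-2)
4. t=3/2 → L at (0,6); v=(1,-2)
5. t=3 → B at (3,0); v=(1,2)
6. t=1 → R at (4,2); v=(-1,2)
7. t=7/2 → T at (1/2,9); v=(-1,-2)
8. t=1/2 → L at (0,8); v=(1,-2)

Final position: (0,8)
Wall sequence: BRTLBRTL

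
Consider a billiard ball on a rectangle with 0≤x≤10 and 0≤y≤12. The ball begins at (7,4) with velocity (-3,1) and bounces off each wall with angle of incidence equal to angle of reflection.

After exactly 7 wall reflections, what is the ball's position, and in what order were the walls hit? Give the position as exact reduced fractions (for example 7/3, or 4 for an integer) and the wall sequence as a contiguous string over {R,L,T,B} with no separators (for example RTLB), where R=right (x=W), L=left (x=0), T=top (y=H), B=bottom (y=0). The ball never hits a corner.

1. t=7/3 → L at (0,19/3); v=(3,1)
2. t=10/3 → R at (10,29/3); v=(-3,1)
3. t=7/3 → T at (3,12); v=(-3,-1)
4. t=1 → L at (0,11); v=(3,-1)
5. t=10/3 → R at (10,23/3); v=(-3,-1)
6. t=10/3 → L at (0,13/3); v=(3,-1)
7. t=10/3 → R at (10,1); v=(-3,-1)

Final position: (10,1)
Wall sequence: LRTLRLR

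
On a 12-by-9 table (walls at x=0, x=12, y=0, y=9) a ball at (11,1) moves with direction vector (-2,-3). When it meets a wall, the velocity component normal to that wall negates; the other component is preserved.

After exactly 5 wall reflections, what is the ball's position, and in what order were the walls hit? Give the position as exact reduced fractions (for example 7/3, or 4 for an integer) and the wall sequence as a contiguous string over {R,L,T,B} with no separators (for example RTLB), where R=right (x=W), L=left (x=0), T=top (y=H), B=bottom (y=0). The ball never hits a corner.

Final position: (23/3,9)
Wall sequence: BTLBT

1. t=1/3 → B at (31/3,0); v=(-2,3)
2. t=3 → T at (13/3,9); v=(-2,-3)
3. t=13/6 → L at (0,5/2); v=(2,-3)
4. t=5/6 → B at (5/3,0); v=(2,3)
5. t=3 → T at (23/3,9); v=(2,-3)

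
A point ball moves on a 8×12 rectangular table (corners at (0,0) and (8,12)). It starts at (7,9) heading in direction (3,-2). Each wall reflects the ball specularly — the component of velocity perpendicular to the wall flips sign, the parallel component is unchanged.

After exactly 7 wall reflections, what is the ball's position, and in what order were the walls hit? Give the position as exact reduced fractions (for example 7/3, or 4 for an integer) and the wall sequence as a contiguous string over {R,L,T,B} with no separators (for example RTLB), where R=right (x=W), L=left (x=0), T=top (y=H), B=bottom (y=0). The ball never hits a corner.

Final position: (8,11)
Wall sequence: RLBRLTR

1. t=1/3 → R at (8,25/3); v=(-3,-2)
2. t=8/3 → L at (0,3); v=(3,-2)
3. t=3/2 → B at (9/2,0); v=(3,2)
4. t=7/6 → R at (8,7/3); v=(-3,2)
5. t=8/3 → L at (0,23/3); v=(3,2)
6. t=13/6 → T at (13/2,12); v=(3,-2)
7. t=1/2 → R at (8,11); v=(-3,-2)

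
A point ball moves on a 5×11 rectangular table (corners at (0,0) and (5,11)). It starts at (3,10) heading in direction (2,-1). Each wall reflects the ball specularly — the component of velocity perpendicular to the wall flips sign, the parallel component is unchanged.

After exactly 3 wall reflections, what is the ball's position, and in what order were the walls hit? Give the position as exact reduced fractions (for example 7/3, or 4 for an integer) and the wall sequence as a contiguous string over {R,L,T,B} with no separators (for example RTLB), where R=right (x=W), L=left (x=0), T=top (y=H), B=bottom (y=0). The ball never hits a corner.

Final position: (5,4)
Wall sequence: RLR

1. t=1 → R at (5,9); v=(-2,-1)
2. t=5/2 → L at (0,13/2); v=(2,-1)
3. t=5/2 → R at (5,4); v=(-2,-1)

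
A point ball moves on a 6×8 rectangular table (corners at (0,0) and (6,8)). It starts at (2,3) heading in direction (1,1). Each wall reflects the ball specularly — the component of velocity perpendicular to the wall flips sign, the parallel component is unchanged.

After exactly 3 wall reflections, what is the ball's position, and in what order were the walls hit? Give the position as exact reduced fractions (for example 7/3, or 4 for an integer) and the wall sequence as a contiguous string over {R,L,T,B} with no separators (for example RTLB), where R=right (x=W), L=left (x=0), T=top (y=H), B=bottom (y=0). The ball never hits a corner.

1. t=4 → R at (6,7); v=(-1,1)
2. t=1 → T at (5,8); v=(-1,-1)
3. t=5 → L at (0,3); v=(1,-1)

Final position: (0,3)
Wall sequence: RTL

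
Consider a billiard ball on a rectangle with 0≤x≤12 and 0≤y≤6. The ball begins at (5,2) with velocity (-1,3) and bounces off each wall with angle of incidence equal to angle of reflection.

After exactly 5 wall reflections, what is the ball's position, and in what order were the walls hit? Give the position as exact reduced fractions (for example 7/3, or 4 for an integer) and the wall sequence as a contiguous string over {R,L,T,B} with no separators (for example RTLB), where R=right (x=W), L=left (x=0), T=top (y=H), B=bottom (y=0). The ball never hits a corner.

Final position: (7/3,0)
Wall sequence: TBLTB

1. t=4/3 → T at (11/3,6); v=(-1,-3)
2. t=2 → B at (5/3,0); v=(-1,3)
3. t=5/3 → L at (0,5); v=(1,3)
4. t=1/3 → T at (1/3,6); v=(1,-3)
5. t=2 → B at (7/3,0); v=(1,3)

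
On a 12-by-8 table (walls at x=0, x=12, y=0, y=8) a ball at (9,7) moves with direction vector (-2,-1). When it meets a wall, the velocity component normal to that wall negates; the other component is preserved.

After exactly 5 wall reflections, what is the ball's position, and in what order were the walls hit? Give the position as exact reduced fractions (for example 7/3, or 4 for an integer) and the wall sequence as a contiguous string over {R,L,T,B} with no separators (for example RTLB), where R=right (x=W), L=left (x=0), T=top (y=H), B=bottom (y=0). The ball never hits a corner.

1. t=9/2 → L at (0,5/2); v=(2,-1)
2. t=5/2 → B at (5,0); v=(2,1)
3. t=7/2 → R at (12,7/2); v=(-2,1)
4. t=9/2 → T at (3,8); v=(-2,-1)
5. t=3/2 → L at (0,13/2); v=(2,-1)

Final position: (0,13/2)
Wall sequence: LBRTL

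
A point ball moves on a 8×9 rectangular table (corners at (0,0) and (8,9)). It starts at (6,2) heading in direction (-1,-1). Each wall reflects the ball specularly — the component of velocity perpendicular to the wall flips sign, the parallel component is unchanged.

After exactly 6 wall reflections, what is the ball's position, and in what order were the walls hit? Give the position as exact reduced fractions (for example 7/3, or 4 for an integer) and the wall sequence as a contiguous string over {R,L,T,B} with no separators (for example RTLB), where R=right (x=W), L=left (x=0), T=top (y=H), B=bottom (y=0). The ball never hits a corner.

1. t=2 → B at (4,0); v=(-1,1)
2. t=4 → L at (0,4); v=(1,1)
3. t=5 → T at (5,9); v=(1,-1)
4. t=3 → R at (8,6); v=(-1,-1)
5. t=6 → B at (2,0); v=(-1,1)
6. t=2 → L at (0,2); v=(1,1)

Final position: (0,2)
Wall sequence: BLTRBL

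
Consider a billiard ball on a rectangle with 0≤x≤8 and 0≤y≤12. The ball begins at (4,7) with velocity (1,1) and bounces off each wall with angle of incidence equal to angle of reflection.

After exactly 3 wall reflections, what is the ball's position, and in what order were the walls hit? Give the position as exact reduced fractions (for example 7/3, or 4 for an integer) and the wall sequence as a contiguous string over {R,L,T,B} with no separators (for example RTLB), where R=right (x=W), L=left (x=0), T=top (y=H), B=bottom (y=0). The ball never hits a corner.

Final position: (0,5)
Wall sequence: RTL

1. t=4 → R at (8,11); v=(-1,1)
2. t=1 → T at (7,12); v=(-1,-1)
3. t=7 → L at (0,5); v=(1,-1)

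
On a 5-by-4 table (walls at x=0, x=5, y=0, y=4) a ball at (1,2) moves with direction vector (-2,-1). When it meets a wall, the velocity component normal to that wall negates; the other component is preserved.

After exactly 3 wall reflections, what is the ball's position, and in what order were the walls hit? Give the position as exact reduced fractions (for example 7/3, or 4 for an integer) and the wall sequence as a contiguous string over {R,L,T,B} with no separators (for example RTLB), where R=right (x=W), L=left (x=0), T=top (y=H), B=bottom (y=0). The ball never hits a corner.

1. t=1/2 → L at (0,3/2); v=(2,-1)
2. t=3/2 → B at (3,0); v=(2,1)
3. t=1 → R at (5,1); v=(-2,1)

Final position: (5,1)
Wall sequence: LBR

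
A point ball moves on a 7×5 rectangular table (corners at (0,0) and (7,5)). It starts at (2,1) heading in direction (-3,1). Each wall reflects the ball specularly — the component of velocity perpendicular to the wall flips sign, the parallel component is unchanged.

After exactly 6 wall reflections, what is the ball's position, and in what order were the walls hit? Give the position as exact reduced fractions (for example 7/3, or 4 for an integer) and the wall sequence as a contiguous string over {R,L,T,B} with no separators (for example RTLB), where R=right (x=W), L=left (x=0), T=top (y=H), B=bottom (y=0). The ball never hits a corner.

1. t=2/3 → L at (0,5/3); v=(3,1)
2. t=7/3 → R at (7,4); v=(-3,1)
3. t=1 → T at (4,5); v=(-3,-1)
4. t=4/3 → L at (0,11/3); v=(3,-1)
5. t=7/3 → R at (7,4/3); v=(-3,-1)
6. t=4/3 → B at (3,0); v=(-3,1)

Final position: (3,0)
Wall sequence: LRTLRB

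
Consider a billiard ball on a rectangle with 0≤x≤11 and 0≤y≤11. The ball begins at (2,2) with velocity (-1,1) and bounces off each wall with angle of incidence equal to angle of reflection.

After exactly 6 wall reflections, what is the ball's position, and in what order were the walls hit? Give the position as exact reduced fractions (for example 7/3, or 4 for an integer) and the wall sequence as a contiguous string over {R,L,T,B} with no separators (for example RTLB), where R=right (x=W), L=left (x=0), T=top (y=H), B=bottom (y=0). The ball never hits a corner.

1. t=2 → L at (0,4); v=(1,1)
2. t=7 → T at (7,11); v=(1,-1)
3. t=4 → R at (11,7); v=(-1,-1)
4. t=7 → B at (4,0); v=(-1,1)
5. t=4 → L at (0,4); v=(1,1)
6. t=7 → T at (7,11); v=(1,-1)

Final position: (7,11)
Wall sequence: LTRBLT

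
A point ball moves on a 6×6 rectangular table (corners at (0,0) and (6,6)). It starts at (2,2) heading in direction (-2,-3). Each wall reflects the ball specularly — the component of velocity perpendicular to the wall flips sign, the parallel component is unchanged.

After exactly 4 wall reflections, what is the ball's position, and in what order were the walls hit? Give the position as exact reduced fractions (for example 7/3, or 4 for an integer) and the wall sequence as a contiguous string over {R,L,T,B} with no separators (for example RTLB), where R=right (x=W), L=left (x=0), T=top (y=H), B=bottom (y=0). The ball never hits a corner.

Final position: (6,2)
Wall sequence: BLTR

1. t=2/3 → B at (2/3,0); v=(-2,3)
2. t=1/3 → L at (0,1); v=(2,3)
3. t=5/3 → T at (10/3,6); v=(2,-3)
4. t=4/3 → R at (6,2); v=(-2,-3)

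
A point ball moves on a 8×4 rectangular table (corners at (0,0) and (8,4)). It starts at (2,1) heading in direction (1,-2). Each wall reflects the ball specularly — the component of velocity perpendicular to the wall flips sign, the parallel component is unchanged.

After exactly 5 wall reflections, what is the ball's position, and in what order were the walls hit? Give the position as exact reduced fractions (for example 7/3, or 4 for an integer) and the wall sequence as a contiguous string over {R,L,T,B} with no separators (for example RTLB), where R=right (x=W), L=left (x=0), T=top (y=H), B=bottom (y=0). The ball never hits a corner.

Final position: (15/2,4)
Wall sequence: BTBRT

1. t=1/2 → B at (5/2,0); v=(1,2)
2. t=2 → T at (9/2,4); v=(1,-2)
3. t=2 → B at (13/2,0); v=(1,2)
4. t=3/2 → R at (8,3); v=(-1,2)
5. t=1/2 → T at (15/2,4); v=(-1,-2)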